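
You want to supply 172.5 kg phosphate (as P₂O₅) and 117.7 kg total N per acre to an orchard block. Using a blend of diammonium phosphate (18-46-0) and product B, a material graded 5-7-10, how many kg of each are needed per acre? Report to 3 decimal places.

Per-acre balance (a = diammonium phosphate, b = product B):
P₂O₅: 0.46·a + 0.07·b = 172.5
N: 0.18·a + 0.05·b = 117.7
Eliminate b: (row1) − 0.07/0.05·(row2) → 0.208·a = 7.72, so a = 37.1154.
Then b = (117.7 − 0.18·37.1154) / 0.05 = 2220.3846.

37.115 kg diammonium phosphate, 2220.385 kg product B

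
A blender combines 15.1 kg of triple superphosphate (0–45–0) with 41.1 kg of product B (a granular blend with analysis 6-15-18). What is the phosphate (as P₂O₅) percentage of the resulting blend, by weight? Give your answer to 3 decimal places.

23.060% P₂O₅

Total mass = 15.1 + 41.1 = 56.2 kg.
P₂O₅ mass = 45%×15.1 + 15%×41.1 = 12.96 kg.
% P₂O₅ = 12.96 / 56.2 = 23.060498%.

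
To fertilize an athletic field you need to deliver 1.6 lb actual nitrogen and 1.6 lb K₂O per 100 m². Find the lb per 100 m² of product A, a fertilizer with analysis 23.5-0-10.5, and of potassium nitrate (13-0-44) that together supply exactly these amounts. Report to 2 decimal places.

5.53 lb product A, 2.32 lb potassium nitrate

Per-100 m² balance (a = product A, b = potassium nitrate):
N: 0.235·a + 0.13·b = 1.6
K₂O: 0.105·a + 0.44·b = 1.6
From row1: a = (1.6 − 0.13·b) / 0.235.
Into row2: 0.105·(1.6 − 0.13·b)/0.235 + 0.44·b = 1.6 → b = 2.31755, a = 5.52646.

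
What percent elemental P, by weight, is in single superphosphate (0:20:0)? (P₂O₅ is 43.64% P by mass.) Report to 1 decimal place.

8.7% P

%P = 20 × 0.4364 = 8.728%.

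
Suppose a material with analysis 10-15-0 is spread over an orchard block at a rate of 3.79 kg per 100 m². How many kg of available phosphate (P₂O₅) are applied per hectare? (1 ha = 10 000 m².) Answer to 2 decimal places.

P₂O₅ per 100 m² = 3.79 × 15% = 0.5685 kg.
Convert to per hectare: 0.5685 × 100 = 56.85 kg.

56.85 kg P₂O₅ per hectare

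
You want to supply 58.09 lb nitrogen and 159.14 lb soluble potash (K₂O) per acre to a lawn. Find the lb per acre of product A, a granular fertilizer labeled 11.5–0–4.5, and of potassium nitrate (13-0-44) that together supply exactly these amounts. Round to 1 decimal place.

Let a = lb of product A, b = lb of potassium nitrate (per acre).
N: 0.115·a + 0.13·b = 58.09
K₂O: 0.045·a + 0.44·b = 159.14
From row1: a = (58.09 − 0.13·b) / 0.115.
Into row2: 0.045·(58.09 − 0.13·b)/0.115 + 0.44·b = 159.14 → b = 350.549, a = 108.858.

108.9 lb product A, 350.5 lb potassium nitrate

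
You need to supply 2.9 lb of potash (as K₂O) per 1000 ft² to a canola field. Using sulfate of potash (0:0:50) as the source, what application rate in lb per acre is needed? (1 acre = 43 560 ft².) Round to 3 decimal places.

252.648 lb of product per acre

Product per 1000 ft² = 2.9 / 50% = 5.8 lb.
Convert to per acre: 5.8 × 43.56 = 252.648 lb.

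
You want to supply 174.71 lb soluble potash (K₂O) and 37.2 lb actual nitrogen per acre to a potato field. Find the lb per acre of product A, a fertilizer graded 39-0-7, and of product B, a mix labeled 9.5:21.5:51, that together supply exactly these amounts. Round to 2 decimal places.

12.35 lb product A, 340.87 lb product B

Let a = lb of product A, b = lb of product B (per acre).
K₂O: 0.07·a + 0.51·b = 174.71
N: 0.39·a + 0.095·b = 37.2
From row1: a = (174.71 − 0.51·b) / 0.07.
Into row2: 0.39·(174.71 − 0.51·b)/0.07 + 0.095·b = 37.2 → b = 340.873, a = 12.3514.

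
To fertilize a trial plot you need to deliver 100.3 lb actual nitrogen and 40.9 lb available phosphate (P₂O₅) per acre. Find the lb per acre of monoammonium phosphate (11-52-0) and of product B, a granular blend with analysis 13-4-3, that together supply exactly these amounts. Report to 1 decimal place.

20.6 lb monoammonium phosphate, 754.1 lb product B

Per-acre balance (a = monoammonium phosphate, b = product B):
N: 0.11·a + 0.13·b = 100.3
P₂O₅: 0.52·a + 0.04·b = 40.9
Eliminate a: (row1) − 0.11/0.52·(row2) → 0.121538·b = 91.6481, so b = 754.066.
Back-substitute: a = (100.3 − 0.13·754.066) / 0.11 = 20.6487.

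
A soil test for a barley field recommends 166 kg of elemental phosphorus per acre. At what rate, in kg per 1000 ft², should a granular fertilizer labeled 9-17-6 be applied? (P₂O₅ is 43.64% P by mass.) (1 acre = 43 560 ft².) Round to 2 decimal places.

51.37 kg of product per thousand sq ft

As P₂O₅: 166 / 0.4364 = 380.385 kg per acre.
Product per acre = 380.385 / 17% = 2237.56 kg.
Convert to per 1000 ft²: 2237.56 × 0.0229568 = 51.3673 kg.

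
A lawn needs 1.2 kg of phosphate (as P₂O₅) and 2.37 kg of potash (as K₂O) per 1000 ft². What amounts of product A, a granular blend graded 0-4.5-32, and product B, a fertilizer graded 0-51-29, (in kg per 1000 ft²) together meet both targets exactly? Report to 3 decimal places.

5.732 kg product A, 1.847 kg product B

Per-1000 ft² balance (a = product A, b = product B):
P₂O₅: 0.045·a + 0.51·b = 1.2
K₂O: 0.32·a + 0.29·b = 2.37
Eliminate a: (row1) − 0.045/0.32·(row2) → 0.469219·b = 0.866719, so b = 1.84715.
Back-substitute: a = (1.2 − 0.51·1.84715) / 0.045 = 5.73227.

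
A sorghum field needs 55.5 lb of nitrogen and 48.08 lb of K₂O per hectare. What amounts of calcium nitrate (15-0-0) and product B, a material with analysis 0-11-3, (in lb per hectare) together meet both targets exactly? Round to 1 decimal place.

With a, b = lb per hectare of calcium nitrate and product B:
N: 0.15·a + 0·b = 55.5
K₂O: 0·a + 0.03·b = 48.08
Solving simultaneously: a = 370, b = 1602.67.

370.0 lb calcium nitrate, 1602.7 lb product B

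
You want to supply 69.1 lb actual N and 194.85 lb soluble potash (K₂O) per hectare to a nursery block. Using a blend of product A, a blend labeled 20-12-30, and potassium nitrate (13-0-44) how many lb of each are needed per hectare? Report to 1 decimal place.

With a, b = lb per hectare of product A and potassium nitrate:
N: 0.2·a + 0.13·b = 69.1
K₂O: 0.3·a + 0.44·b = 194.85
Solving simultaneously: a = 103.541, b = 372.245.

103.5 lb product A, 372.2 lb potassium nitrate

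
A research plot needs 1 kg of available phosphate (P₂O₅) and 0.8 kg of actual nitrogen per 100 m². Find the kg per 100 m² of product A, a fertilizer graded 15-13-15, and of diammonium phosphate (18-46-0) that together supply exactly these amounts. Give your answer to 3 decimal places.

With a, b = kg per 100 m² of product A and diammonium phosphate:
P₂O₅: 0.13·a + 0.46·b = 1
N: 0.15·a + 0.18·b = 0.8
Solving simultaneously: a = 4.12281, b = 1.00877.

4.123 kg product A, 1.009 kg diammonium phosphate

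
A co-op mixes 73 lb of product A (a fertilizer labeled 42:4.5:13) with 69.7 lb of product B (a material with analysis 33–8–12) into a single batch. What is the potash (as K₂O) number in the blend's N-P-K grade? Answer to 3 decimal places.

12.512% K₂O

Total mass = 73 + 69.7 = 142.7 lb.
K₂O mass = 13%×73 + 12%×69.7 = 17.854 lb.
% K₂O = 17.854 / 142.7 = 12.5116%.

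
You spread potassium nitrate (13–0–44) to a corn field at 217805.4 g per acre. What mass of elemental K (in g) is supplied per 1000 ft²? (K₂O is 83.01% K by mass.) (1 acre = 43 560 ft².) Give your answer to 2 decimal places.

1826.27 g K per thousand sq ft

K₂O per acre = 217805.4 × 44% = 95834.4 g.
Elemental K = 95834.4 × 0.8301 = 79552.1 g per acre.
Convert to per 1000 ft²: 79552.1 × 0.0229568 = 1826.265 g.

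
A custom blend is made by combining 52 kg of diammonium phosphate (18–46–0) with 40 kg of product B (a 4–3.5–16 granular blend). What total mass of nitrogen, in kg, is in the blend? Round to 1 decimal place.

N mass = 18%×52 + 4%×40 = 10.96 kg.

11.0 kg N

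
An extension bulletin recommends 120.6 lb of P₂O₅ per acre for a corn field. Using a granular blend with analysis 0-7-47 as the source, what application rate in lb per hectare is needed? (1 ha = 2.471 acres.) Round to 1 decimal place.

Product per acre = 120.6 / 7% = 1722.86 lb.
Convert to per hectare: 1722.86 × 2.471 = 4257.18 lb.

4257.2 lb of product per hectare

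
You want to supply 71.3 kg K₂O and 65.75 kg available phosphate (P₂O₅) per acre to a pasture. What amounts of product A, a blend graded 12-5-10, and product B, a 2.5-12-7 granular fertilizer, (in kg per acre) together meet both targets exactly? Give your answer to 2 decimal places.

465.12 kg product A, 354.12 kg product B

Per-acre balance (a = product A, b = product B):
K₂O: 0.1·a + 0.07·b = 71.3
P₂O₅: 0.05·a + 0.12·b = 65.75
Eliminate b: (row1) − 0.07/0.12·(row2) → 0.0708333·a = 32.9458, so a = 465.118.
Then b = (65.75 − 0.05·465.118) / 0.12 = 354.118.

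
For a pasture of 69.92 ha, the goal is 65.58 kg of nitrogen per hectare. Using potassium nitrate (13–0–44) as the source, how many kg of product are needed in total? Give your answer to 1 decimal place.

Product per hectare = 65.58 / 13% = 504.462 kg.
Total product = 504.462 × 69.92 = 35271.95 kg.

35272.0 kg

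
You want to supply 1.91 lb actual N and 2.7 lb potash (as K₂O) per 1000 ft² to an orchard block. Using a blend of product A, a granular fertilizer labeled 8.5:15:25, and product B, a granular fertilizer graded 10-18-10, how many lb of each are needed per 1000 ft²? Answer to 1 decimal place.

4.8 lb product A, 15.0 lb product B

Per-1000 ft² balance (a = product A, b = product B):
N: 0.085·a + 0.1·b = 1.91
K₂O: 0.25·a + 0.1·b = 2.7
Eliminate a: (row1) − 0.085/0.25·(row2) → 0.066·b = 0.992, so b = 15.0303.
Back-substitute: a = (1.91 − 0.1·15.0303) / 0.085 = 4.78788.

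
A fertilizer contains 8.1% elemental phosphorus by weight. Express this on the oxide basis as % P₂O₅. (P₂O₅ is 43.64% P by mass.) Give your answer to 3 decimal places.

%P₂O₅ = 8.1 / 0.4364 = 18.56095%.

18.561% P₂O₅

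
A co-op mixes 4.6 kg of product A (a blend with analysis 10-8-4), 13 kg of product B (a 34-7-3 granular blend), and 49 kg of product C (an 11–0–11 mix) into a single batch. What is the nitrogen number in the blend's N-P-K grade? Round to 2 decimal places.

15.42% N

Total mass = 4.6 + 13 + 49 = 66.6 kg.
N mass = 10%×4.6 + 34%×13 + 11%×49 = 10.27 kg.
% N = 10.27 / 66.6 = 15.4204%.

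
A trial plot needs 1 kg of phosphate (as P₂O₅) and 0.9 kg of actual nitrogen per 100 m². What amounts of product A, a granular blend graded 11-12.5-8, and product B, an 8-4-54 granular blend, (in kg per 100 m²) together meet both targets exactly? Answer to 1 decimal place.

With a, b = kg per 100 m² of product A and product B:
P₂O₅: 0.125·a + 0.04·b = 1
N: 0.11·a + 0.08·b = 0.9
Eliminate b: (row1) − 0.04/0.08·(row2) → 0.07·a = 0.55, so a = 7.85714.
Then b = (0.9 − 0.11·7.85714) / 0.08 = 0.446429.

7.9 kg product A, 0.4 kg product B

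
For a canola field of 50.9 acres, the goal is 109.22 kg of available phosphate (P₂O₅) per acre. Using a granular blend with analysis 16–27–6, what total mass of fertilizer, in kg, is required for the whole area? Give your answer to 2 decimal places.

Product per acre = 109.22 / 27% = 404.519 kg.
Total product = 404.519 × 50.9 = 20589.993 kg.

20589.99 kg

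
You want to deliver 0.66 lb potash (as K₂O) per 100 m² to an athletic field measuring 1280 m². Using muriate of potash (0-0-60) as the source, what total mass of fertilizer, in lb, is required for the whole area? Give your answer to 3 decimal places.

14.080 lb

Product per 100 m² = 0.66 / 60% = 1.1 lb.
Total product = 1.1 × 1280 / 100 = 14.08 lb.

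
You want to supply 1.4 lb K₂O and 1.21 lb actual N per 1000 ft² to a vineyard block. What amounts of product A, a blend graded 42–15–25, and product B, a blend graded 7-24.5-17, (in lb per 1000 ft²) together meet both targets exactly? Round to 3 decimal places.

1.998 lb product A, 5.297 lb product B

With a, b = lb per 1000 ft² of product A and product B:
K₂O: 0.25·a + 0.17·b = 1.4
N: 0.42·a + 0.07·b = 1.21
Solving simultaneously: a = 1.99814, b = 5.29685.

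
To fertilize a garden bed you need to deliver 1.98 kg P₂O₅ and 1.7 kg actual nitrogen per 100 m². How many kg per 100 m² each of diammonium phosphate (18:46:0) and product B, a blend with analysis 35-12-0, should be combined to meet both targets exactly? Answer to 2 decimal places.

3.51 kg diammonium phosphate, 3.05 kg product B

Let a = kg of diammonium phosphate, b = kg of product B (per 100 m²).
P₂O₅: 0.46·a + 0.12·b = 1.98
N: 0.18·a + 0.35·b = 1.7
Eliminate a: (row1) − 0.46/0.18·(row2) → -0.774444·b = -2.36444, so b = 3.05308.
Back-substitute: a = (1.98 − 0.12·3.05308) / 0.46 = 3.50789.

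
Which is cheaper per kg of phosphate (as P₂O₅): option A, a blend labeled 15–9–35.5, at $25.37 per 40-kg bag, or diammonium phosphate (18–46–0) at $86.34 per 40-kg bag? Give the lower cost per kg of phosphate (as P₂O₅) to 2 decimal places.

$4.69 per kg P₂O₅ (diammonium phosphate)

option A: P₂O₅ per bag = 40 × 9% = 3.6 kg; cost = 25.37 / 3.6 = $7.0472/kg P₂O₅.
diammonium phosphate: P₂O₅ per bag = 40 × 46% = 18.4 kg; cost = 86.34 / 18.4 = $4.6924/kg P₂O₅.
diammonium phosphate is cheaper.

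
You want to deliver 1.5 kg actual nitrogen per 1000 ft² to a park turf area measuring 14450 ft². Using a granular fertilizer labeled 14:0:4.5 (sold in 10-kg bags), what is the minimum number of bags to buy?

16 bags

Product per 1000 ft² = 1.5 / 14% = 10.7143 kg.
Total product = 10.7143 × 14450 / 1000 = 154.821 kg.
Bags = ⌈154.821 / 10⌉ = 16.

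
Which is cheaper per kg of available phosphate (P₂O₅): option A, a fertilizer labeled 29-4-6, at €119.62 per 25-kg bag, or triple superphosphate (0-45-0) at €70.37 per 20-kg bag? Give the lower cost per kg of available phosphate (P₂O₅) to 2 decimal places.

€7.82 per kg P₂O₅ (triple superphosphate)

option A: P₂O₅ per bag = 25 × 4% = 1 kg; cost = 119.62 / 1 = €119.6200/kg P₂O₅.
triple superphosphate: P₂O₅ per bag = 20 × 45% = 9 kg; cost = 70.37 / 9 = €7.8189/kg P₂O₅.
triple superphosphate is cheaper.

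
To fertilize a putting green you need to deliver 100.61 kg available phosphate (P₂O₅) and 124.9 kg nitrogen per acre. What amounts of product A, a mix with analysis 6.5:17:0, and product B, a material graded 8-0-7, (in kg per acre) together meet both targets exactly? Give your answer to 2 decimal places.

Per-acre balance (a = product A, b = product B):
P₂O₅: 0.17·a + 0·b = 100.61
N: 0.065·a + 0.08·b = 124.9
From row1: a = (100.61 − 0·b) / 0.17.
Into row2: 0.065·(100.61 − 0·b)/0.17 + 0.08·b = 124.9 → b = 1080.393, a = 591.824.

591.82 kg product A, 1080.39 kg product B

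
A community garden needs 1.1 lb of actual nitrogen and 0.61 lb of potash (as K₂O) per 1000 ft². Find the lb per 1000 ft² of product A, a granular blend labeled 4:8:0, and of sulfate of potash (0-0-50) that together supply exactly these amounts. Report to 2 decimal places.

With a, b = lb per 1000 ft² of product A and sulfate of potash:
N: 0.04·a + 0·b = 1.1
K₂O: 0·a + 0.5·b = 0.61
Solving simultaneously: a = 27.5, b = 1.22.

27.50 lb product A, 1.22 lb sulfate of potash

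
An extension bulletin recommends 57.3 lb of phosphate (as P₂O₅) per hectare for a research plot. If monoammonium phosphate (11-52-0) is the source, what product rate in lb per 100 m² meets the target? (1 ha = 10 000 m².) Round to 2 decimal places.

Product per hectare = 57.3 / 52% = 110.192 lb.
Convert to per 100 m²: 110.192 × 0.01 = 1.10192 lb.

1.10 lb of product per hundred sq m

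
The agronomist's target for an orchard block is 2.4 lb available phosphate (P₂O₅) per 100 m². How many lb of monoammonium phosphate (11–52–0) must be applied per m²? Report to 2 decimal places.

0.05 lb of product per sq m

Product per 100 m² = 2.4 / 52% = 4.61538 lb.
Convert to per m²: 4.61538 × 0.01 = 0.0461538 lb.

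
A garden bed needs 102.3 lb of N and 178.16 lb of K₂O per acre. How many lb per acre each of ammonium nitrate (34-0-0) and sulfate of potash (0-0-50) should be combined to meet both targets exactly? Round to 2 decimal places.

300.88 lb ammonium nitrate, 356.32 lb sulfate of potash

With a, b = lb per acre of ammonium nitrate and sulfate of potash:
N: 0.34·a + 0·b = 102.3
K₂O: 0·a + 0.5·b = 178.16
Solving simultaneously: a = 300.882, b = 356.32.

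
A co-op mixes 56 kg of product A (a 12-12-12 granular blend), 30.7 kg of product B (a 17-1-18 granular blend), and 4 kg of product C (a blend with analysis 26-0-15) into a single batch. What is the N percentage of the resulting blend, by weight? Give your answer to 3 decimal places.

Total mass = 56 + 30.7 + 4 = 90.7 kg.
N mass = 12%×56 + 17%×30.7 + 26%×4 = 12.979 kg.
% N = 12.979 / 90.7 = 14.3098%.

14.310% N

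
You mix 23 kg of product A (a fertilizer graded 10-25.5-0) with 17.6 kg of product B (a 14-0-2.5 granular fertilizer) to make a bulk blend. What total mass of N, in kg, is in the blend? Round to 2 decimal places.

4.76 kg N

N mass = 10%×23 + 14%×17.6 = 4.764 kg.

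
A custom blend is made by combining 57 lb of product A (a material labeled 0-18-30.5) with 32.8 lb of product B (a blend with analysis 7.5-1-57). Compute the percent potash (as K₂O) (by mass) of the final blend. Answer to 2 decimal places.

40.18% K₂O

Total mass = 57 + 32.8 = 89.8 lb.
K₂O mass = 30.5%×57 + 57%×32.8 = 36.081 lb.
% K₂O = 36.081 / 89.8 = 40.1793%.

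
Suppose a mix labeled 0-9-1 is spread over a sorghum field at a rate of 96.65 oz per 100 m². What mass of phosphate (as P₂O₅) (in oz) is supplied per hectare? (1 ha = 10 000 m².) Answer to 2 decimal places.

869.85 oz P₂O₅ per hectare

P₂O₅ per 100 m² = 96.65 × 9% = 8.6985 oz.
Convert to per hectare: 8.6985 × 100 = 869.85 oz.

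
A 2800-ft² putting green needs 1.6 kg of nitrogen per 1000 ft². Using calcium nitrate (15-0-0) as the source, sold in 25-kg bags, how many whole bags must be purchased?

Product per 1000 ft² = 1.6 / 15% = 10.6667 kg.
Total product = 10.6667 × 2800 / 1000 = 29.8667 kg.
Bags = ⌈29.8667 / 25⌉ = 2.

2 bags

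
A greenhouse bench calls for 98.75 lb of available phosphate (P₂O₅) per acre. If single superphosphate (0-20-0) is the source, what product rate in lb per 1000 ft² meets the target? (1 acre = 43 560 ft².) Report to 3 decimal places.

Product per acre = 98.75 / 20% = 493.75 lb.
Convert to per 1000 ft²: 493.75 × 0.0229568 = 11.3349 lb.

11.335 lb of product per thousand sq ft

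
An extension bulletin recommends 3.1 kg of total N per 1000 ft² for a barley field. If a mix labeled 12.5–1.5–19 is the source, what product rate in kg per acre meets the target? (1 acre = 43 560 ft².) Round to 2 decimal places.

Product per 1000 ft² = 3.1 / 12.5% = 24.8 kg.
Convert to per acre: 24.8 × 43.56 = 1080.288 kg.

1080.29 kg of product per acre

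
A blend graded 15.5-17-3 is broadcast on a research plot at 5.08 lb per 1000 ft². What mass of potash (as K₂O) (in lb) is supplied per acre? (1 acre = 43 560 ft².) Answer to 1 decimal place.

6.6 lb K₂O per acre

K₂O per 1000 ft² = 5.08 × 3% = 0.1524 lb.
Convert to per acre: 0.1524 × 43.56 = 6.63854 lb.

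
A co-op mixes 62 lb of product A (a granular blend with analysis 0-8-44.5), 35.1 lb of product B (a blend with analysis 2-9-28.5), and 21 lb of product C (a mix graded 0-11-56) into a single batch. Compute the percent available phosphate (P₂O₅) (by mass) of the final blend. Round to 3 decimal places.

8.831% P₂O₅

Total mass = 62 + 35.1 + 21 = 118.1 lb.
P₂O₅ mass = 8%×62 + 9%×35.1 + 11%×21 = 10.429 lb.
% P₂O₅ = 10.429 / 118.1 = 8.83065%.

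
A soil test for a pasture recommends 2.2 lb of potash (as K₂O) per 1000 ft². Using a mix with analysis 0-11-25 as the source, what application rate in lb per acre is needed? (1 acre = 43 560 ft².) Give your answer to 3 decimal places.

Product per 1000 ft² = 2.2 / 25% = 8.8 lb.
Convert to per acre: 8.8 × 43.56 = 383.328 lb.

383.328 lb of product per acre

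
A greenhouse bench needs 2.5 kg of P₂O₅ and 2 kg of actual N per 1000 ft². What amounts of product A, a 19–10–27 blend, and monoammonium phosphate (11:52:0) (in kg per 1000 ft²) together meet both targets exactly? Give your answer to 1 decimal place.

8.7 kg product A, 3.1 kg monoammonium phosphate

Per-1000 ft² balance (a = product A, b = monoammonium phosphate):
P₂O₅: 0.1·a + 0.52·b = 2.5
N: 0.19·a + 0.11·b = 2
From row1: a = (2.5 − 0.52·b) / 0.1.
Into row2: 0.19·(2.5 − 0.52·b)/0.1 + 0.11·b = 2 → b = 3.13212, a = 8.71298.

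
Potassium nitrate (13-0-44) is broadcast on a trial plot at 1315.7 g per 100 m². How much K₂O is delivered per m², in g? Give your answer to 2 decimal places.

K₂O per 100 m² = 1315.7 × 44% = 578.908 g.
Convert to per m²: 578.908 × 0.01 = 5.78908 g.

5.79 g K₂O per sq m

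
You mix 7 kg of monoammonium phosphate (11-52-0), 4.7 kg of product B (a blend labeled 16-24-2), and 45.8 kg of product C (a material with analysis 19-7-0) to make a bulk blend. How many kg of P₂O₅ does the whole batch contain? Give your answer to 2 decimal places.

7.97 kg P₂O₅

P₂O₅ mass = 52%×7 + 24%×4.7 + 7%×45.8 = 7.974 kg.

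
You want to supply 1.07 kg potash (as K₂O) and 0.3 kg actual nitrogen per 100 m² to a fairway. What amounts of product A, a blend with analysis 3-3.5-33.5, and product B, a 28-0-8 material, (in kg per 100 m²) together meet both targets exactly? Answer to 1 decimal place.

Per-100 m² balance (a = product A, b = product B):
K₂O: 0.335·a + 0.08·b = 1.07
N: 0.03·a + 0.28·b = 0.3
Solving simultaneously: a = 3.01532, b = 0.748359.

3.0 kg product A, 0.7 kg product B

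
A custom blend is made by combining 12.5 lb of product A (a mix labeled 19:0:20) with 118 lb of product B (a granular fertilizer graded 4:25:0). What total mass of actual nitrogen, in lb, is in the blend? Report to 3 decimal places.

7.095 lb N

N mass = 19%×12.5 + 4%×118 = 7.095 lb.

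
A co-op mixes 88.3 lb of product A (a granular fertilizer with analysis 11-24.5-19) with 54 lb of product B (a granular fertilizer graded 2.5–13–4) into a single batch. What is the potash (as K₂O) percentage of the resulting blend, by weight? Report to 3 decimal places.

13.308% K₂O

Total mass = 88.3 + 54 = 142.3 lb.
K₂O mass = 19%×88.3 + 4%×54 = 18.937 lb.
% K₂O = 18.937 / 142.3 = 13.3078%.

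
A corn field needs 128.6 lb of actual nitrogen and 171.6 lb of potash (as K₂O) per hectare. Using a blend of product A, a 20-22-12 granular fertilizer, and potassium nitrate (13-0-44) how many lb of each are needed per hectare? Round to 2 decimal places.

473.43 lb product A, 260.88 lb potassium nitrate

Per-hectare balance (a = product A, b = potassium nitrate):
N: 0.2·a + 0.13·b = 128.6
K₂O: 0.12·a + 0.44·b = 171.6
From row1: a = (128.6 − 0.13·b) / 0.2.
Into row2: 0.12·(128.6 − 0.13·b)/0.2 + 0.44·b = 171.6 → b = 260.884, a = 473.425.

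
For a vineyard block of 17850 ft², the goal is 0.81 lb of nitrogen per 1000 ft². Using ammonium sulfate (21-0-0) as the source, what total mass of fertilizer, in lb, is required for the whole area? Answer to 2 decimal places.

Product per 1000 ft² = 0.81 / 21% = 3.85714 lb.
Total product = 3.85714 × 17850 / 1000 = 68.85 lb.

68.85 lb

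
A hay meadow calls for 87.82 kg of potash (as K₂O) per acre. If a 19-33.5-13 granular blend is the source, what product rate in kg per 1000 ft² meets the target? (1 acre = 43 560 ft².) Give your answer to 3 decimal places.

15.508 kg of product per thousand sq ft

Product per acre = 87.82 / 13% = 675.538 kg.
Convert to per 1000 ft²: 675.538 × 0.0229568 = 15.5082 kg.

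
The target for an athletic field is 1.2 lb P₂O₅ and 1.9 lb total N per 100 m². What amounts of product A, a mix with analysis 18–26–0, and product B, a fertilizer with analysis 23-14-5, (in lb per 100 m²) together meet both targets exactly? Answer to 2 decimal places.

0.29 lb product A, 8.03 lb product B

Per-100 m² balance (a = product A, b = product B):
P₂O₅: 0.26·a + 0.14·b = 1.2
N: 0.18·a + 0.23·b = 1.9
Eliminate b: (row1) − 0.14/0.23·(row2) → 0.150435·a = 0.0434783, so a = 0.289017.
Then b = (1.9 − 0.18·0.289017) / 0.23 = 8.03468.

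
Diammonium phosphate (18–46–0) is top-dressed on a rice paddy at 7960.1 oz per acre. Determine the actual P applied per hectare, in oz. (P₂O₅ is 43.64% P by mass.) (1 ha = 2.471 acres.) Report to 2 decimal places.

3948.52 oz P per hectare

P₂O₅ per acre = 7960.1 × 46% = 3661.65 oz.
Elemental P = 3661.65 × 0.4364 = 1597.94 oz per acre.
Convert to per hectare: 1597.94 × 2.471 = 3948.515 oz.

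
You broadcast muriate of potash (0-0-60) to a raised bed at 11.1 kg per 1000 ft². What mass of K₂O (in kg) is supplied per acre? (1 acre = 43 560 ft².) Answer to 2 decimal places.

290.11 kg K₂O per acre

K₂O per 1000 ft² = 11.1 × 60% = 6.66 kg.
Convert to per acre: 6.66 × 43.56 = 290.1096 kg.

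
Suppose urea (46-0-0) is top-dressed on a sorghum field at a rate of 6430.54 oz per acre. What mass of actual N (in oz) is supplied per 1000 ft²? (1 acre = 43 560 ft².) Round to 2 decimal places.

67.91 oz N per thousand sq ft

nitrogen per acre = 6430.54 × 46% = 2958.05 oz.
Convert to per 1000 ft²: 2958.05 × 0.0229568 = 67.9074 oz.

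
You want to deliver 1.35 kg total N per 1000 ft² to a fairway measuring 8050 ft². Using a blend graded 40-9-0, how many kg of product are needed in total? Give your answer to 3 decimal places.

27.169 kg

Product per 1000 ft² = 1.35 / 40% = 3.375 kg.
Total product = 3.375 × 8050 / 1000 = 27.1688 kg.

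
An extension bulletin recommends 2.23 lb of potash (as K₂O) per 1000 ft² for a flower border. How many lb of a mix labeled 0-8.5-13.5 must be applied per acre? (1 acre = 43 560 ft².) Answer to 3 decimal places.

Product per 1000 ft² = 2.23 / 13.5% = 16.5185 lb.
Convert to per acre: 16.5185 × 43.56 = 719.5467 lb.

719.547 lb of product per acre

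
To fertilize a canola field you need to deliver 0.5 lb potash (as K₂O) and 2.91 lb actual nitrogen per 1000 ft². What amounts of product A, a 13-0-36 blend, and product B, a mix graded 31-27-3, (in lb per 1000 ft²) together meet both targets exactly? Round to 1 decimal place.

Let a = lb of product A, b = lb of product B (per 1000 ft²).
K₂O: 0.36·a + 0.03·b = 0.5
N: 0.13·a + 0.31·b = 2.91
From row1: a = (0.5 − 0.03·b) / 0.36.
Into row2: 0.13·(0.5 − 0.03·b)/0.36 + 0.31·b = 2.91 → b = 9.12349, a = 0.628598.

0.6 lb product A, 9.1 lb product B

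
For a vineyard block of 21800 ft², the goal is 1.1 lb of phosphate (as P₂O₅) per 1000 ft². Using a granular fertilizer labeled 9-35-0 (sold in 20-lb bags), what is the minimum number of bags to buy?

Product per 1000 ft² = 1.1 / 35% = 3.14286 lb.
Total product = 3.14286 × 21800 / 1000 = 68.5143 lb.
Bags = ⌈68.5143 / 20⌉ = 4.

4 bags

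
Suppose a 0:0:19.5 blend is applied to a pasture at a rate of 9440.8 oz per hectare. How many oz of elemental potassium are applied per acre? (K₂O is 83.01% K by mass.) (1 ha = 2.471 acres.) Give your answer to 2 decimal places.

K₂O per hectare = 9440.8 × 19.5% = 1840.96 oz.
Elemental K = 1840.96 × 0.8301 = 1528.18 oz per hectare.
Convert to per acre: 1528.18 × 0.404694 = 618.44499 oz.

618.44 oz K per acre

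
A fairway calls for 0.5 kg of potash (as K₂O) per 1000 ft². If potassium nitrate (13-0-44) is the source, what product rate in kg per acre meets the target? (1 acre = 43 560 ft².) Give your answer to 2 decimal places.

49.50 kg of product per acre

Product per 1000 ft² = 0.5 / 44% = 1.13636 kg.
Convert to per acre: 1.13636 × 43.56 = 49.5 kg.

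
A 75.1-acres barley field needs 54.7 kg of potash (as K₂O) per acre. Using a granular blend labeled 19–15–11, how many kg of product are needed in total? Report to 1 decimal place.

37345.2 kg

Product per acre = 54.7 / 11% = 497.273 kg.
Total product = 497.273 × 75.1 = 37345.18 kg.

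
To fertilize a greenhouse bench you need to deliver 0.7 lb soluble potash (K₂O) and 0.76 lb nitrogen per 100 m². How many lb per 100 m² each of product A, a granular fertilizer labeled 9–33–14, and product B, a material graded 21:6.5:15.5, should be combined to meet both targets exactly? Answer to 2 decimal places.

1.89 lb product A, 2.81 lb product B

Let a = lb of product A, b = lb of product B (per 100 m²).
K₂O: 0.14·a + 0.155·b = 0.7
N: 0.09·a + 0.21·b = 0.76
Eliminate b: (row1) − 0.155/0.21·(row2) → 0.0735714·a = 0.139048, so a = 1.88997.
Then b = (0.76 − 0.09·1.88997) / 0.21 = 2.80906.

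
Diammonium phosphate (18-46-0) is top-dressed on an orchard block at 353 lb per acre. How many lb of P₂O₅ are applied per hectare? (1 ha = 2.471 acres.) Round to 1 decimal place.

401.2 lb P₂O₅ per hectare

P₂O₅ per acre = 353 × 46% = 162.38 lb.
Convert to per hectare: 162.38 × 2.471 = 401.241 lb.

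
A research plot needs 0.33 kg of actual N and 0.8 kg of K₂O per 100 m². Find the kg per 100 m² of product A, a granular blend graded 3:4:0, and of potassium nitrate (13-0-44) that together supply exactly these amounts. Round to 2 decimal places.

Let a = kg of product A, b = kg of potassium nitrate (per 100 m²).
N: 0.03·a + 0.13·b = 0.33
K₂O: 0·a + 0.44·b = 0.8
Solving simultaneously: a = 3.12121, b = 1.81818.

3.12 kg product A, 1.82 kg potassium nitrate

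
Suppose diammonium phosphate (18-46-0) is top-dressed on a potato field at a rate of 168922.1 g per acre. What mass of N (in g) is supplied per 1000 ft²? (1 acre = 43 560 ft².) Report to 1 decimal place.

nitrogen per acre = 168922.1 × 18% = 30406 g.
Convert to per 1000 ft²: 30406 × 0.0229568 = 698.025 g.

698.0 g N per thousand sq ft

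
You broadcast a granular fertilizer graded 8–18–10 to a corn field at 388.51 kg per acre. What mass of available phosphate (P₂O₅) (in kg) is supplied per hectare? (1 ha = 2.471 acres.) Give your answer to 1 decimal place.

P₂O₅ per acre = 388.51 × 18% = 69.9318 kg.
Convert to per hectare: 69.9318 × 2.471 = 172.801 kg.

172.8 kg P₂O₅ per hectare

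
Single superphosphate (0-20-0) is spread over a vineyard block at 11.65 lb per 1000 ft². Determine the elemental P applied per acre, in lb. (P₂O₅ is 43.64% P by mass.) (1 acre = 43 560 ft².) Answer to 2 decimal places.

P₂O₅ per 1000 ft² = 11.65 × 20% = 2.33 lb.
Elemental P = 2.33 × 0.4364 = 1.01681 lb per 1000 ft².
Convert to per acre: 1.01681 × 43.56 = 44.2923 lb.

44.29 lb P per acre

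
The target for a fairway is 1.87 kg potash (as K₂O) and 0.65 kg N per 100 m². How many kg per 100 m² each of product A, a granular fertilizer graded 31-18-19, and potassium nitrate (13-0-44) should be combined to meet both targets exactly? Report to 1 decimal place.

With a, b = kg per 100 m² of product A and potassium nitrate:
K₂O: 0.19·a + 0.44·b = 1.87
N: 0.31·a + 0.13·b = 0.65
Eliminate a: (row1) − 0.19/0.31·(row2) → 0.360323·b = 1.47161, so b = 4.08415.
Back-substitute: a = (1.87 − 0.44·4.08415) / 0.19 = 0.384064.

0.4 kg product A, 4.1 kg potassium nitrate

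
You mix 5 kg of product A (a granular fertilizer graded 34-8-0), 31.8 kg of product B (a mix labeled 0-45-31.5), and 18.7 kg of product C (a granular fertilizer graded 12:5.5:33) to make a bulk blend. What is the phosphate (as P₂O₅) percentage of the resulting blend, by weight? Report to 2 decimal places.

Total mass = 5 + 31.8 + 18.7 = 55.5 kg.
P₂O₅ mass = 8%×5 + 45%×31.8 + 5.5%×18.7 = 15.7385 kg.
% P₂O₅ = 15.7385 / 55.5 = 28.3577%.

28.36% P₂O₅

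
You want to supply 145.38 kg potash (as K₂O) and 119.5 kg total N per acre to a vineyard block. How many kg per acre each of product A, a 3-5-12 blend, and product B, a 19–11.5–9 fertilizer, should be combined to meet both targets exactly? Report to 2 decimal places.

Per-acre balance (a = product A, b = product B):
K₂O: 0.12·a + 0.09·b = 145.38
N: 0.03·a + 0.19·b = 119.5
From row1: a = (145.38 − 0.09·b) / 0.12.
Into row2: 0.03·(145.38 − 0.09·b)/0.12 + 0.19·b = 119.5 → b = 496.448, a = 839.164.

839.16 kg product A, 496.45 kg product B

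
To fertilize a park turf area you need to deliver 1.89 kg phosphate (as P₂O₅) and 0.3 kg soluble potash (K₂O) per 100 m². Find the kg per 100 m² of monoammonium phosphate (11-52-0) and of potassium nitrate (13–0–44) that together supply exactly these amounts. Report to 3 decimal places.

3.635 kg monoammonium phosphate, 0.682 kg potassium nitrate

With a, b = kg per 100 m² of monoammonium phosphate and potassium nitrate:
P₂O₅: 0.52·a + 0·b = 1.89
K₂O: 0·a + 0.44·b = 0.3
Solving simultaneously: a = 3.63462, b = 0.681818.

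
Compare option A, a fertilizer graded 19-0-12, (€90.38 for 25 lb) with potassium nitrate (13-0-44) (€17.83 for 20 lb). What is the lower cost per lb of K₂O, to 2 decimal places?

€2.03 per lb K₂O (potassium nitrate)

option A: K₂O per bag = 25 × 12% = 3 lb; cost = 90.38 / 3 = €30.1267/lb K₂O.
potassium nitrate: K₂O per bag = 20 × 44% = 8.8 lb; cost = 17.83 / 8.8 = €2.0261/lb K₂O.
potassium nitrate is cheaper.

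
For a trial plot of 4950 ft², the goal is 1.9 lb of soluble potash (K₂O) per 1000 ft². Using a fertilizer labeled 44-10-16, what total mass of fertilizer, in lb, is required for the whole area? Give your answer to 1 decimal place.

Product per 1000 ft² = 1.9 / 16% = 11.875 lb.
Total product = 11.875 × 4950 / 1000 = 58.7812 lb.

58.8 lb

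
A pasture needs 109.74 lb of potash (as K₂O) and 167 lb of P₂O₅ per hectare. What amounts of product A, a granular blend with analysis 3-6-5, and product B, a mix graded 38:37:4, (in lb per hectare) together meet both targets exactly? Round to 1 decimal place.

With a, b = lb per hectare of product A and product B:
K₂O: 0.05·a + 0.04·b = 109.74
P₂O₅: 0.06·a + 0.37·b = 167
Eliminate a: (row1) − 0.05/0.06·(row2) → -0.268333·b = -29.4267, so b = 109.665.
Back-substitute: a = (109.74 − 0.04·109.665) / 0.05 = 2107.07.

2107.1 lb product A, 109.7 lb product B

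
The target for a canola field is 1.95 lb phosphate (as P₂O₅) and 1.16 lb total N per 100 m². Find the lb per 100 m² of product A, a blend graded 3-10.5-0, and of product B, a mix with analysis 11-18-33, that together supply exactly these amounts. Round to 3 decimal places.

0.927 lb product A, 10.293 lb product B

Let a = lb of product A, b = lb of product B (per 100 m²).
P₂O₅: 0.105·a + 0.18·b = 1.95
N: 0.03·a + 0.11·b = 1.16
Eliminate b: (row1) − 0.18/0.11·(row2) → 0.0559091·a = 0.0518182, so a = 0.926829.
Then b = (1.16 − 0.03·0.926829) / 0.11 = 10.2927.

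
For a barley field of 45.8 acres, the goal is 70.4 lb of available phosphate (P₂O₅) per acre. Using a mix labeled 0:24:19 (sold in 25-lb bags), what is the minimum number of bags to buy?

Product per acre = 70.4 / 24% = 293.333 lb.
Total product = 293.333 × 45.8 = 13434.7 lb.
Bags = ⌈13434.7 / 25⌉ = 538.

538 bags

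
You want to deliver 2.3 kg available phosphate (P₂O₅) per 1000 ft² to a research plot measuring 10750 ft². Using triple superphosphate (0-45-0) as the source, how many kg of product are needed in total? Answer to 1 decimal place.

54.9 kg

Product per 1000 ft² = 2.3 / 45% = 5.11111 kg.
Total product = 5.11111 × 10750 / 1000 = 54.9444 kg.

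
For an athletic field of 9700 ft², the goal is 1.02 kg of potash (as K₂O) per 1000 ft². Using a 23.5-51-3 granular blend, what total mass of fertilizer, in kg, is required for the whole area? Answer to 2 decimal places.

Product per 1000 ft² = 1.02 / 3% = 34 kg.
Total product = 34 × 9700 / 1000 = 329.8 kg.

329.80 kg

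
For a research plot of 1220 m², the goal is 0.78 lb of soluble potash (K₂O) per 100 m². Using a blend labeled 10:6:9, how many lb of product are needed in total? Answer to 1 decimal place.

105.7 lb

Product per 100 m² = 0.78 / 9% = 8.66667 lb.
Total product = 8.66667 × 1220 / 100 = 105.733 lb.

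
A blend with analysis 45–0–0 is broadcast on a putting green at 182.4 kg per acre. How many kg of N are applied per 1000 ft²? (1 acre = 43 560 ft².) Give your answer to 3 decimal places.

1.884 kg N per thousand sq ft

nitrogen per acre = 182.4 × 45% = 82.08 kg.
Convert to per 1000 ft²: 82.08 × 0.0229568 = 1.8843 kg.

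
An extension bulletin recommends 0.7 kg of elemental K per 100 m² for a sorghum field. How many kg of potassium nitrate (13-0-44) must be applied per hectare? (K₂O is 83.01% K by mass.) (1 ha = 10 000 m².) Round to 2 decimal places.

191.65 kg of product per hectare

As K₂O: 0.7 / 0.8301 = 0.843272 kg per 100 m².
Product per 100 m² = 0.843272 / 44% = 1.91653 kg.
Convert to per hectare: 1.91653 × 100 = 191.653 kg.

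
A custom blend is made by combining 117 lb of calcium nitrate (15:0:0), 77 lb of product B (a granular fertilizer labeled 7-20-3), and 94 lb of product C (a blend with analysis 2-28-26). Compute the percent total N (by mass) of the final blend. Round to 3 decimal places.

8.618% N

Total mass = 117 + 77 + 94 = 288 lb.
N mass = 15%×117 + 7%×77 + 2%×94 = 24.82 lb.
% N = 24.82 / 288 = 8.61806%.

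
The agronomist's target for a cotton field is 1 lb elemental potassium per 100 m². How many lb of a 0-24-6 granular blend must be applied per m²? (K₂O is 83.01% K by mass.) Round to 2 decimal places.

As K₂O: 1 / 0.8301 = 1.20467 lb per 100 m².
Product per 100 m² = 1.20467 / 6% = 20.0779 lb.
Convert to per m²: 20.0779 × 0.01 = 0.200779 lb.

0.20 lb of product per sq m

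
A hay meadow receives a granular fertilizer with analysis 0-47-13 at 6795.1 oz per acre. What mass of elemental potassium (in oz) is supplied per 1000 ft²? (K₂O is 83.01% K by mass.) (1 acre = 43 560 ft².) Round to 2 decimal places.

K₂O per acre = 6795.1 × 13% = 883.363 oz.
Elemental K = 883.363 × 0.8301 = 733.28 oz per acre.
Convert to per 1000 ft²: 733.28 × 0.0229568 = 16.8338 oz.

16.83 oz K per thousand sq ft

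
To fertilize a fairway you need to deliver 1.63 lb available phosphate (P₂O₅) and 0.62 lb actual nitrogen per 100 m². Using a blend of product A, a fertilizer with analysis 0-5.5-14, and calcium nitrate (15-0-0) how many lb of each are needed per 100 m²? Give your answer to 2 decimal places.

Let a = lb of product A, b = lb of calcium nitrate (per 100 m²).
P₂O₅: 0.055·a + 0·b = 1.63
N: 0·a + 0.15·b = 0.62
Solving simultaneously: a = 29.6364, b = 4.13333.

29.64 lb product A, 4.13 lb calcium nitrate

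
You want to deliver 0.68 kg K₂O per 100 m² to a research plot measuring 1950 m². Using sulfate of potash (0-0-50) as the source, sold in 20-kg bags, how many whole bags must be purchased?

Product per 100 m² = 0.68 / 50% = 1.36 kg.
Total product = 1.36 × 1950 / 100 = 26.52 kg.
Bags = ⌈26.52 / 20⌉ = 2.

2 bags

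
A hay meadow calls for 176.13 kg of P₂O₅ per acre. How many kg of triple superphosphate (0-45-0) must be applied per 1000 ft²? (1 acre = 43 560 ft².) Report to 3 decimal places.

Product per acre = 176.13 / 45% = 391.4 kg.
Convert to per 1000 ft²: 391.4 × 0.0229568 = 8.98531 kg.

8.985 kg of product per thousand sq ft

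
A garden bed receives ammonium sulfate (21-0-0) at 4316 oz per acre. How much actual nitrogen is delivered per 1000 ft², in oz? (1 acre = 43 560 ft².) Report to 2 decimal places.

nitrogen per acre = 4316 × 21% = 906.36 oz.
Convert to per 1000 ft²: 906.36 × 0.0229568 = 20.8072 oz.

20.81 oz N per thousand sq ft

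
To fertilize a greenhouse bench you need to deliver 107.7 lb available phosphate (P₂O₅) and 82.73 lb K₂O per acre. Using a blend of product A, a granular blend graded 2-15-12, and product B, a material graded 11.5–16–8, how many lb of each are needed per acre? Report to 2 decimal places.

641.78 lb product A, 71.46 lb product B

With a, b = lb per acre of product A and product B:
P₂O₅: 0.15·a + 0.16·b = 107.7
K₂O: 0.12·a + 0.08·b = 82.73
From row1: a = (107.7 − 0.16·b) / 0.15.
Into row2: 0.12·(107.7 − 0.16·b)/0.15 + 0.08·b = 82.73 → b = 71.4583, a = 641.778.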